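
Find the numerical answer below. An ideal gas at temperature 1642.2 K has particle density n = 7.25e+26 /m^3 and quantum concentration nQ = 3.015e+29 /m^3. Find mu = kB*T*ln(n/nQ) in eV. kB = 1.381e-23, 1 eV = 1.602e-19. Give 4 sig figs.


Step 1: n/nQ = 7.25e+26/3.015e+29 = 0.002405
Step 2: ln(n/nQ) = -6.03
Step 3: mu = kB*T*ln(n/nQ) = 2.268e-20*-6.03 = -1.368e-19 J
Step 4: Convert to eV: -1.368e-19/1.602e-19 = -0.8537 eV

-0.8537


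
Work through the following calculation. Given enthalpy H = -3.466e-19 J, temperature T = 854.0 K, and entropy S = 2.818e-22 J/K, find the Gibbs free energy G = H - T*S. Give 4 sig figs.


Step 1: T*S = 854.0 * 2.818e-22 = 2.407e-19 J
Step 2: G = H - T*S = -3.466e-19 - 2.407e-19
Step 3: G = -5.873e-19 J

-5.873e-19


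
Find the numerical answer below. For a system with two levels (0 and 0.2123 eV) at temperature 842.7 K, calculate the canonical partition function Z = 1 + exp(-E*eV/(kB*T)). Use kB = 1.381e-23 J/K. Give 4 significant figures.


Step 1: Compute beta*E = E*eV/(kB*T) = 0.2123*1.602e-19/(1.381e-23*842.7) = 2.922
Step 2: exp(-beta*E) = exp(-2.922) = 0.0538
Step 3: Z = 1 + 0.0538 = 1.054

1.054


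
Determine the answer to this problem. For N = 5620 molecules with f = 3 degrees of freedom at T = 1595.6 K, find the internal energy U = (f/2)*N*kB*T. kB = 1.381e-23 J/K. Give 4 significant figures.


Step 1: f/2 = 3/2 = 1.5
Step 2: N*kB*T = 5620*1.381e-23*1595.6 = 1.238e-16
Step 3: U = 1.5 * 1.238e-16 = 1.858e-16 J

1.858e-16


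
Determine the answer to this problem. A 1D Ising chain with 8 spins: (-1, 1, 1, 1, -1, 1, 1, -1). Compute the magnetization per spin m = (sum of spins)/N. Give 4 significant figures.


Step 1: Count up spins (+1): 5, down spins (-1): 3
Step 2: Total magnetization M = 5 - 3 = 2
Step 3: m = M/N = 2/8 = 0.25

0.25


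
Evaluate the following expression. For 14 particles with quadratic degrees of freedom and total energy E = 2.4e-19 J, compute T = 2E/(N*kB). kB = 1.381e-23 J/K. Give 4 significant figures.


Step 1: Numerator = 2*E = 2*2.4e-19 = 4.8e-19 J
Step 2: Denominator = N*kB = 14*1.381e-23 = 1.933e-22
Step 3: T = 4.8e-19 / 1.933e-22 = 2483 K

2483


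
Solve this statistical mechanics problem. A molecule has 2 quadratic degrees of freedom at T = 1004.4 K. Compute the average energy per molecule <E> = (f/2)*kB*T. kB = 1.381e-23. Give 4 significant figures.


Step 1: f/2 = 2/2 = 1
Step 2: kB*T = 1.381e-23 * 1004.4 = 1.387e-20
Step 3: <E> = 1 * 1.387e-20 = 1.387e-20 J

1.387e-20


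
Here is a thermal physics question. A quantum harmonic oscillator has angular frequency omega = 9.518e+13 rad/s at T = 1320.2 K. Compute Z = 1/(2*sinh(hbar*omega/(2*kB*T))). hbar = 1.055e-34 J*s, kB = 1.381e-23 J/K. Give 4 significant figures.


Step 1: Compute x = hbar*omega/(kB*T) = 1.055e-34*9.518e+13/(1.381e-23*1320.2) = 0.5508
Step 2: x/2 = 0.2754
Step 3: sinh(x/2) = 0.2789
Step 4: Z = 1/(2*0.2789) = 1.793

1.793


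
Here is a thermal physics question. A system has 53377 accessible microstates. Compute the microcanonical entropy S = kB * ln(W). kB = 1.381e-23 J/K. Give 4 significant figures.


Step 1: ln(W) = ln(53377) = 10.89
Step 2: S = kB * ln(W) = 1.381e-23 * 10.89
Step 3: S = 1.503e-22 J/K

1.503e-22


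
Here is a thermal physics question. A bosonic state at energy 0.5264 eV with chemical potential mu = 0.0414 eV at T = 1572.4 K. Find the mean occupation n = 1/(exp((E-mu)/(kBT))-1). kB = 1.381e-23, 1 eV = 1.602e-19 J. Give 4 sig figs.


Step 1: (E - mu) = 0.485 eV
Step 2: x = (E-mu)*eV/(kB*T) = 0.485*1.602e-19/(1.381e-23*1572.4) = 3.578
Step 3: exp(x) = 35.8
Step 4: n = 1/(exp(x)-1) = 0.02873

0.02873


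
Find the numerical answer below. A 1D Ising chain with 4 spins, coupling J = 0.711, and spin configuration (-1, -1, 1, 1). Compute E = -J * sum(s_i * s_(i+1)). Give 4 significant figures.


Step 1: Nearest-neighbor products: 1, -1, 1
Step 2: Sum of products = 1
Step 3: E = -0.711 * 1 = -0.711

-0.711


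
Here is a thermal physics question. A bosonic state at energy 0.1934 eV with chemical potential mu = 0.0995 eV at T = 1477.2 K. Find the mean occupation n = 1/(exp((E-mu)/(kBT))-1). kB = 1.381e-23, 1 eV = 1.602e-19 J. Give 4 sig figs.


Step 1: (E - mu) = 0.0939 eV
Step 2: x = (E-mu)*eV/(kB*T) = 0.0939*1.602e-19/(1.381e-23*1477.2) = 0.7374
Step 3: exp(x) = 2.09
Step 4: n = 1/(exp(x)-1) = 0.917

0.917


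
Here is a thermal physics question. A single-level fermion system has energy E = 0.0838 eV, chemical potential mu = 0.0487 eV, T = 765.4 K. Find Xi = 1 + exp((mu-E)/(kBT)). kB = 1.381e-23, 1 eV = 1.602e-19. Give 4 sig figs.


Step 1: (mu - E) = 0.0487 - 0.0838 = -0.0351 eV
Step 2: x = (mu-E)*eV/(kB*T) = -0.0351*1.602e-19/(1.381e-23*765.4) = -0.532
Step 3: exp(x) = 0.5874
Step 4: Xi = 1 + 0.5874 = 1.587

1.587


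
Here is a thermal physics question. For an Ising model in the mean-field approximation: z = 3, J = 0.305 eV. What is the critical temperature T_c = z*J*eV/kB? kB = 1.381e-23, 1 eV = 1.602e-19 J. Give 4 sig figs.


Step 1: z*J = 3*0.305 = 0.915 eV
Step 2: Convert to Joules: 0.915*1.602e-19 = 1.466e-19 J
Step 3: T_c = 1.466e-19 / 1.381e-23 = 1.061e+04 K

1.061e+04


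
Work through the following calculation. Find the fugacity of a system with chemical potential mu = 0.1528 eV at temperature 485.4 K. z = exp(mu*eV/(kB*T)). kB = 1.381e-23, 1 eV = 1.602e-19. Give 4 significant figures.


Step 1: Convert mu to Joules: 0.1528*1.602e-19 = 2.448e-20 J
Step 2: kB*T = 1.381e-23*485.4 = 6.703e-21 J
Step 3: mu/(kB*T) = 3.652
Step 4: z = exp(3.652) = 38.54

38.54


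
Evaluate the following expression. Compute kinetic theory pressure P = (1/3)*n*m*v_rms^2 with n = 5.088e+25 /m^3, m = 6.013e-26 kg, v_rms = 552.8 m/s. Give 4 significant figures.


Step 1: v_rms^2 = 552.8^2 = 3.056e+05
Step 2: n*m = 5.088e+25*6.013e-26 = 3.059
Step 3: P = (1/3)*3.059*3.056e+05 = 3.116e+05 Pa

3.116e+05


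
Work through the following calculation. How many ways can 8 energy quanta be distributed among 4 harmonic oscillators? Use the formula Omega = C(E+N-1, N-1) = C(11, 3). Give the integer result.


Step 1: Use binomial coefficient C(11, 3)
Step 2: Numerator = 11! / 8!
Step 3: Denominator = 3!
Step 4: Omega = 165

165


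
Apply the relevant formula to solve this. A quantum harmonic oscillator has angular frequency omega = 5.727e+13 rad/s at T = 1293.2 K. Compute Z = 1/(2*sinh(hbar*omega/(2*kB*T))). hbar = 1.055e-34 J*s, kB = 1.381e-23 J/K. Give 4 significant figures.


Step 1: Compute x = hbar*omega/(kB*T) = 1.055e-34*5.727e+13/(1.381e-23*1293.2) = 0.3383
Step 2: x/2 = 0.1692
Step 3: sinh(x/2) = 0.17
Step 4: Z = 1/(2*0.17) = 2.942

2.942


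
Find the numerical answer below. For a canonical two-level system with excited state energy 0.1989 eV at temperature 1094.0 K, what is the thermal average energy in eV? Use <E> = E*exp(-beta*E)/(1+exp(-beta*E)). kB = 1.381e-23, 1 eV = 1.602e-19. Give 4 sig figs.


Step 1: beta*E = 0.1989*1.602e-19/(1.381e-23*1094.0) = 2.109
Step 2: exp(-beta*E) = 0.1214
Step 3: <E> = 0.1989*0.1214/(1+0.1214) = 0.02153 eV

0.02153


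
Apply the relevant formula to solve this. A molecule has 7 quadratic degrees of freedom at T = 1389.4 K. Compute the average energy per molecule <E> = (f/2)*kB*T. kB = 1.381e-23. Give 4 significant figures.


Step 1: f/2 = 7/2 = 3.5
Step 2: kB*T = 1.381e-23 * 1389.4 = 1.919e-20
Step 3: <E> = 3.5 * 1.919e-20 = 6.716e-20 J

6.716e-20


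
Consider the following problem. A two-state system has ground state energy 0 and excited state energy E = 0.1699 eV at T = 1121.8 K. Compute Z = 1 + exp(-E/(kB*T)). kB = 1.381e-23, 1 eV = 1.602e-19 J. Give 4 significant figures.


Step 1: Compute beta*E = E*eV/(kB*T) = 0.1699*1.602e-19/(1.381e-23*1121.8) = 1.757
Step 2: exp(-beta*E) = exp(-1.757) = 0.1726
Step 3: Z = 1 + 0.1726 = 1.173

1.173


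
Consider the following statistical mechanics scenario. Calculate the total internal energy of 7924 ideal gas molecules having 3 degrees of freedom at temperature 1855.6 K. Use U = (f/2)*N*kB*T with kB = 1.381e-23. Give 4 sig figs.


Step 1: f/2 = 3/2 = 1.5
Step 2: N*kB*T = 7924*1.381e-23*1855.6 = 2.031e-16
Step 3: U = 1.5 * 2.031e-16 = 3.046e-16 J

3.046e-16


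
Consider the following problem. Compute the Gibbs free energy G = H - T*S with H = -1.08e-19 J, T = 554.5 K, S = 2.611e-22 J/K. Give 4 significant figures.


Step 1: T*S = 554.5 * 2.611e-22 = 1.448e-19 J
Step 2: G = H - T*S = -1.08e-19 - 1.448e-19
Step 3: G = -2.528e-19 J

-2.528e-19


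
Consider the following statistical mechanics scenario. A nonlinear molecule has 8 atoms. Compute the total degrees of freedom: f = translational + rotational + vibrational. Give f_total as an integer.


Step 1: Translational DOF = 3
Step 2: Rotational DOF (nonlinear) = 3
Step 3: Vibrational DOF = 3*8 - 6 = 18
Step 4: Total = 3 + 3 + 18 = 24

24


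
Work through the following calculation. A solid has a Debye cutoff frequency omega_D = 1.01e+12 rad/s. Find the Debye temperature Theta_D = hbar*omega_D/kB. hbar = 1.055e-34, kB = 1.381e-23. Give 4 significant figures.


Step 1: hbar*omega_D = 1.055e-34 * 1.01e+12 = 1.066e-22 J
Step 2: Theta_D = 1.066e-22 / 1.381e-23
Step 3: Theta_D = 7.716 K

7.716


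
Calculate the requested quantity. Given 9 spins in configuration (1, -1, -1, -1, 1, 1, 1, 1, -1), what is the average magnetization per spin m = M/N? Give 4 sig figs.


Step 1: Count up spins (+1): 5, down spins (-1): 4
Step 2: Total magnetization M = 5 - 4 = 1
Step 3: m = M/N = 1/9 = 0.1111

0.1111


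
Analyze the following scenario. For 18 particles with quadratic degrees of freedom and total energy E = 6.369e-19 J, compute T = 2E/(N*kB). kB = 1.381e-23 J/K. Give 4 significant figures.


Step 1: Numerator = 2*E = 2*6.369e-19 = 1.274e-18 J
Step 2: Denominator = N*kB = 18*1.381e-23 = 2.486e-22
Step 3: T = 1.274e-18 / 2.486e-22 = 5124 K

5124


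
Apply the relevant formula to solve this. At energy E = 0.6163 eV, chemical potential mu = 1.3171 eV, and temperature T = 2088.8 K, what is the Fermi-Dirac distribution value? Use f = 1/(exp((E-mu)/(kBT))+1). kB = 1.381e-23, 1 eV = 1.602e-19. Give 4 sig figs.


Step 1: (E - mu) = 0.6163 - 1.3171 = -0.7008 eV
Step 2: Convert: (E-mu)*eV = -1.123e-19 J
Step 3: x = (E-mu)*eV/(kB*T) = -3.892
Step 4: f = 1/(exp(-3.892)+1) = 0.98

0.98


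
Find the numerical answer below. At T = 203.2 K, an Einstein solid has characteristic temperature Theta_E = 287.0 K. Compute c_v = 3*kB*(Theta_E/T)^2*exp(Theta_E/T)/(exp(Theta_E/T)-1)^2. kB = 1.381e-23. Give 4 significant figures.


Step 1: x = Theta_E/T = 287.0/203.2 = 1.412
Step 2: x^2 = 1.995
Step 3: exp(x) = 4.106
Step 4: c_v = 3*1.381e-23*1.995*4.106/(4.106-1)^2 = 3.518e-23

3.518e-23


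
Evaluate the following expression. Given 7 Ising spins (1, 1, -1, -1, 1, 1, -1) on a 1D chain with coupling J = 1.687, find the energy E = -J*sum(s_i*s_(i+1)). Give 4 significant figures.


Step 1: Nearest-neighbor products: 1, -1, 1, -1, 1, -1
Step 2: Sum of products = 0
Step 3: E = -1.687 * 0 = 0

0


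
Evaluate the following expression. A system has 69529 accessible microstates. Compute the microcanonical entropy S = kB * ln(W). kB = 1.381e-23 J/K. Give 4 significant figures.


Step 1: ln(W) = ln(69529) = 11.15
Step 2: S = kB * ln(W) = 1.381e-23 * 11.15
Step 3: S = 1.54e-22 J/K

1.54e-22


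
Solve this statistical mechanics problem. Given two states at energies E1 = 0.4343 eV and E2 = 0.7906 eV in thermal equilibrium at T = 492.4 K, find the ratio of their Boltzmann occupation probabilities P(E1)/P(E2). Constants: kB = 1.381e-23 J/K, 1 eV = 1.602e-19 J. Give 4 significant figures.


Step 1: Compute energy difference dE = E1 - E2 = 0.4343 - 0.7906 = -0.3563 eV
Step 2: Convert to Joules: dE_J = -0.3563 * 1.602e-19 = -5.708e-20 J
Step 3: Compute exponent = -dE_J / (kB * T) = -(-5.708e-20) / (1.381e-23 * 492.4) = 8.394
Step 4: P(E1)/P(E2) = exp(8.394) = 4420

4420


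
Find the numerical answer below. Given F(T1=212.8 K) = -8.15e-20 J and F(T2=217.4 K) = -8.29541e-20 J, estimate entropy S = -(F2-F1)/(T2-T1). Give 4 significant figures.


Step 1: dF = F2 - F1 = -8.29541e-20 - (-8.15e-20) = -1.4541e-21 J
Step 2: dT = T2 - T1 = 217.4 - 212.8 = 4.6 K
Step 3: S = -dF/dT = -(-1.4541e-21)/4.6 = 3.161e-22 J/K

3.161e-22


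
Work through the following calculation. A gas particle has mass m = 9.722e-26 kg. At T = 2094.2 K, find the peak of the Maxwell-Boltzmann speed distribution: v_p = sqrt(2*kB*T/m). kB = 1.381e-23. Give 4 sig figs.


Step 1: Numerator = 2*kB*T = 2*1.381e-23*2094.2 = 5.784e-20
Step 2: Ratio = 5.784e-20 / 9.722e-26 = 5.95e+05
Step 3: v_p = sqrt(5.95e+05) = 771.3 m/s

771.3


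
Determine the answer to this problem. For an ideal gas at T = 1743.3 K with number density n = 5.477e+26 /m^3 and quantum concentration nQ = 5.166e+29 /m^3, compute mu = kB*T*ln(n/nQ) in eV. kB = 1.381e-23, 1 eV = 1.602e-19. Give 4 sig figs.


Step 1: n/nQ = 5.477e+26/5.166e+29 = 0.00106
Step 2: ln(n/nQ) = -6.849
Step 3: mu = kB*T*ln(n/nQ) = 2.407e-20*-6.849 = -1.649e-19 J
Step 4: Convert to eV: -1.649e-19/1.602e-19 = -1.029 eV

-1.029


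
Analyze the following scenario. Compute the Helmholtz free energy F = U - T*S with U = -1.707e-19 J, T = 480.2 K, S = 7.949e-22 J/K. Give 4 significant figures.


Step 1: T*S = 480.2 * 7.949e-22 = 3.817e-19 J
Step 2: F = U - T*S = -1.707e-19 - 3.817e-19
Step 3: F = -5.524e-19 J

-5.524e-19


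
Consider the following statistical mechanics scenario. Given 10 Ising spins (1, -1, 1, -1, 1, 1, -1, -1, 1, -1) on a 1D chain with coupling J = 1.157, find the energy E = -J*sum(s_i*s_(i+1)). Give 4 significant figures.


Step 1: Nearest-neighbor products: -1, -1, -1, -1, 1, -1, 1, -1, -1
Step 2: Sum of products = -5
Step 3: E = -1.157 * -5 = 5.785

5.785


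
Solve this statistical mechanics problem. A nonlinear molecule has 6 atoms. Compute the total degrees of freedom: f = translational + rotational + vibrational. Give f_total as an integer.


Step 1: Translational DOF = 3
Step 2: Rotational DOF (nonlinear) = 3
Step 3: Vibrational DOF = 3*6 - 6 = 12
Step 4: Total = 3 + 3 + 12 = 18

18


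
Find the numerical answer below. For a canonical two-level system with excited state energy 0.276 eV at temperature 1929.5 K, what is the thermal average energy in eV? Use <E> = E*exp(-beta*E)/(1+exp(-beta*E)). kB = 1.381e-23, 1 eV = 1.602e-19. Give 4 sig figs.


Step 1: beta*E = 0.276*1.602e-19/(1.381e-23*1929.5) = 1.659
Step 2: exp(-beta*E) = 0.1903
Step 3: <E> = 0.276*0.1903/(1+0.1903) = 0.04412 eV

0.04412


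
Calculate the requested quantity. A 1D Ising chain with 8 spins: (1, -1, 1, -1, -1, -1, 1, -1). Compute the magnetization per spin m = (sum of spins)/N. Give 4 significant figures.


Step 1: Count up spins (+1): 3, down spins (-1): 5
Step 2: Total magnetization M = 3 - 5 = -2
Step 3: m = M/N = -2/8 = -0.25

-0.25


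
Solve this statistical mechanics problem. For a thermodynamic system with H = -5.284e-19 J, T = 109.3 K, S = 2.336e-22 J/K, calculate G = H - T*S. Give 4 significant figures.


Step 1: T*S = 109.3 * 2.336e-22 = 2.553e-20 J
Step 2: G = H - T*S = -5.284e-19 - 2.553e-20
Step 3: G = -5.539e-19 J

-5.539e-19


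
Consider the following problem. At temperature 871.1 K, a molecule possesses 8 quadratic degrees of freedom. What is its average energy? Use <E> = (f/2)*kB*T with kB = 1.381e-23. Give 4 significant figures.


Step 1: f/2 = 8/2 = 4
Step 2: kB*T = 1.381e-23 * 871.1 = 1.203e-20
Step 3: <E> = 4 * 1.203e-20 = 4.812e-20 J

4.812e-20


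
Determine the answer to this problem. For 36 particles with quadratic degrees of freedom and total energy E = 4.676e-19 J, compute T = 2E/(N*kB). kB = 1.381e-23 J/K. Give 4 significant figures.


Step 1: Numerator = 2*E = 2*4.676e-19 = 9.352e-19 J
Step 2: Denominator = N*kB = 36*1.381e-23 = 4.972e-22
Step 3: T = 9.352e-19 / 4.972e-22 = 1881 K

1881


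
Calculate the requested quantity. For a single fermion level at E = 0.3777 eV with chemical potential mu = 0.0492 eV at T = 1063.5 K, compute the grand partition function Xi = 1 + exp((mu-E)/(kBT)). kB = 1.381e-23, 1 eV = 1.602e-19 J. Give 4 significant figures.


Step 1: (mu - E) = 0.0492 - 0.3777 = -0.3285 eV
Step 2: x = (mu-E)*eV/(kB*T) = -0.3285*1.602e-19/(1.381e-23*1063.5) = -3.583
Step 3: exp(x) = 0.02779
Step 4: Xi = 1 + 0.02779 = 1.028

1.028


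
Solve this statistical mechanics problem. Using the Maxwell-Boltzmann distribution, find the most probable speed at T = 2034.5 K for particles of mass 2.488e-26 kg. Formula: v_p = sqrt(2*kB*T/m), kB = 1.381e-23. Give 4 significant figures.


Step 1: Numerator = 2*kB*T = 2*1.381e-23*2034.5 = 5.619e-20
Step 2: Ratio = 5.619e-20 / 2.488e-26 = 2.259e+06
Step 3: v_p = sqrt(2.259e+06) = 1503 m/s

1503


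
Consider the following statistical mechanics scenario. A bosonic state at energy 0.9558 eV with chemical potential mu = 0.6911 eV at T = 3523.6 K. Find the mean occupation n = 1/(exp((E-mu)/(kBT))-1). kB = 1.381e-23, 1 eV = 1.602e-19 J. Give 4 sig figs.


Step 1: (E - mu) = 0.2647 eV
Step 2: x = (E-mu)*eV/(kB*T) = 0.2647*1.602e-19/(1.381e-23*3523.6) = 0.8714
Step 3: exp(x) = 2.39
Step 4: n = 1/(exp(x)-1) = 0.7192

0.7192


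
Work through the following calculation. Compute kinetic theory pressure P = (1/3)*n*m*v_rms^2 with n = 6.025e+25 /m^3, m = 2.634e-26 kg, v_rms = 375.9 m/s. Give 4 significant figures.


Step 1: v_rms^2 = 375.9^2 = 1.413e+05
Step 2: n*m = 6.025e+25*2.634e-26 = 1.587
Step 3: P = (1/3)*1.587*1.413e+05 = 7.475e+04 Pa

7.475e+04


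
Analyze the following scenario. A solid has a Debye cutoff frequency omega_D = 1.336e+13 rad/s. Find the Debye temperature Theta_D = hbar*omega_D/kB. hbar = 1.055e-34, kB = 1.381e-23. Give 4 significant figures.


Step 1: hbar*omega_D = 1.055e-34 * 1.336e+13 = 1.409e-21 J
Step 2: Theta_D = 1.409e-21 / 1.381e-23
Step 3: Theta_D = 102.1 K

102.1


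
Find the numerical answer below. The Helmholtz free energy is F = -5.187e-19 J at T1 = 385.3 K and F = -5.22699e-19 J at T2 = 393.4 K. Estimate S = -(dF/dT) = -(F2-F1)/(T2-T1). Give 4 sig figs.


Step 1: dF = F2 - F1 = -5.22699e-19 - (-5.187e-19) = -3.999e-21 J
Step 2: dT = T2 - T1 = 393.4 - 385.3 = 8.1 K
Step 3: S = -dF/dT = -(-3.999e-21)/8.1 = 4.937e-22 J/K

4.937e-22


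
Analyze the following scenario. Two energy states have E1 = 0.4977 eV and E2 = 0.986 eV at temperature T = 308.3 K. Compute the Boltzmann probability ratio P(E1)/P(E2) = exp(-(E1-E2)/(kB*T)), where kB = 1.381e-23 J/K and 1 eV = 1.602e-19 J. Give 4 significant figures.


Step 1: Compute energy difference dE = E1 - E2 = 0.4977 - 0.986 = -0.4883 eV
Step 2: Convert to Joules: dE_J = -0.4883 * 1.602e-19 = -7.823e-20 J
Step 3: Compute exponent = -dE_J / (kB * T) = -(-7.823e-20) / (1.381e-23 * 308.3) = 18.37
Step 4: P(E1)/P(E2) = exp(18.37) = 9.535e+07

9.535e+07


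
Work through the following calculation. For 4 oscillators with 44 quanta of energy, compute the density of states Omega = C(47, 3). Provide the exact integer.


Step 1: Use binomial coefficient C(47, 3)
Step 2: Numerator = 47! / 44!
Step 3: Denominator = 3!
Step 4: Omega = 16215

16215


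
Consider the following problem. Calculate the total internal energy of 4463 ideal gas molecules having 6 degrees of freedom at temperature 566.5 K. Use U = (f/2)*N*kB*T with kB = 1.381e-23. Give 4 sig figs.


Step 1: f/2 = 6/2 = 3.0
Step 2: N*kB*T = 4463*1.381e-23*566.5 = 3.492e-17
Step 3: U = 3.0 * 3.492e-17 = 1.047e-16 J

1.047e-16


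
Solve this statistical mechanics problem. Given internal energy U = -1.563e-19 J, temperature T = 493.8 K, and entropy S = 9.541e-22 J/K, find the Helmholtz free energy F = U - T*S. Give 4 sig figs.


Step 1: T*S = 493.8 * 9.541e-22 = 4.711e-19 J
Step 2: F = U - T*S = -1.563e-19 - 4.711e-19
Step 3: F = -6.274e-19 J

-6.274e-19


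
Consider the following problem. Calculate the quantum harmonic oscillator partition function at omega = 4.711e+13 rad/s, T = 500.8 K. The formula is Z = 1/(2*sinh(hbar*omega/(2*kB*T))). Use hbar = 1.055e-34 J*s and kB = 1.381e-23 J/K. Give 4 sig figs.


Step 1: Compute x = hbar*omega/(kB*T) = 1.055e-34*4.711e+13/(1.381e-23*500.8) = 0.7186
Step 2: x/2 = 0.3593
Step 3: sinh(x/2) = 0.3671
Step 4: Z = 1/(2*0.3671) = 1.362

1.362


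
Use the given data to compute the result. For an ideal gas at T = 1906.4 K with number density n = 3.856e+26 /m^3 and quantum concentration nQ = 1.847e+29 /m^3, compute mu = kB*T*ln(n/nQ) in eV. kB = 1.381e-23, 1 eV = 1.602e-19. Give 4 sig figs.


Step 1: n/nQ = 3.856e+26/1.847e+29 = 0.002088
Step 2: ln(n/nQ) = -6.172
Step 3: mu = kB*T*ln(n/nQ) = 2.633e-20*-6.172 = -1.625e-19 J
Step 4: Convert to eV: -1.625e-19/1.602e-19 = -1.014 eV

-1.014


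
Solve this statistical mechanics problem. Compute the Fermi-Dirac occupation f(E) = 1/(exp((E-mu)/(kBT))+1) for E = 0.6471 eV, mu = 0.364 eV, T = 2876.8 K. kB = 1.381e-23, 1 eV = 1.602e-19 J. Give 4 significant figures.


Step 1: (E - mu) = 0.6471 - 0.364 = 0.2831 eV
Step 2: Convert: (E-mu)*eV = 4.535e-20 J
Step 3: x = (E-mu)*eV/(kB*T) = 1.142
Step 4: f = 1/(exp(1.142)+1) = 0.242

0.242


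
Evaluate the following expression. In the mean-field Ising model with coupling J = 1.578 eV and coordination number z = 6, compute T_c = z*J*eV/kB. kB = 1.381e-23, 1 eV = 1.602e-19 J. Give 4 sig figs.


Step 1: z*J = 6*1.578 = 9.468 eV
Step 2: Convert to Joules: 9.468*1.602e-19 = 1.517e-18 J
Step 3: T_c = 1.517e-18 / 1.381e-23 = 1.098e+05 K

1.098e+05


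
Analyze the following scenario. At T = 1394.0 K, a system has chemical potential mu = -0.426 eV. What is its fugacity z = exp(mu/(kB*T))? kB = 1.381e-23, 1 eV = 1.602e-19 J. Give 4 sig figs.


Step 1: Convert mu to Joules: -0.426*1.602e-19 = -6.825e-20 J
Step 2: kB*T = 1.381e-23*1394.0 = 1.925e-20 J
Step 3: mu/(kB*T) = -3.545
Step 4: z = exp(-3.545) = 0.02887

0.02887


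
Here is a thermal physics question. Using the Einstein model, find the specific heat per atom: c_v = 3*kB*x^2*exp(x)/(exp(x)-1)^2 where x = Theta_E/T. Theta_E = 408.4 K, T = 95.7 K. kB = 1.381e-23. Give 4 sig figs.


Step 1: x = Theta_E/T = 408.4/95.7 = 4.268
Step 2: x^2 = 18.21
Step 3: exp(x) = 71.34
Step 4: c_v = 3*1.381e-23*18.21*71.34/(71.34-1)^2 = 1.088e-23

1.088e-23


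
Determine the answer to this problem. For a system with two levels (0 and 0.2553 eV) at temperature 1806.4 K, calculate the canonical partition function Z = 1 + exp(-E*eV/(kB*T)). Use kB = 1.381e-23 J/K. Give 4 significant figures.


Step 1: Compute beta*E = E*eV/(kB*T) = 0.2553*1.602e-19/(1.381e-23*1806.4) = 1.639
Step 2: exp(-beta*E) = exp(-1.639) = 0.1941
Step 3: Z = 1 + 0.1941 = 1.194

1.194


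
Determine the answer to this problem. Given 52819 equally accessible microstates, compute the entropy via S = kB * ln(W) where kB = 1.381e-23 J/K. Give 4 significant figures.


Step 1: ln(W) = ln(52819) = 10.87
Step 2: S = kB * ln(W) = 1.381e-23 * 10.87
Step 3: S = 1.502e-22 J/K

1.502e-22


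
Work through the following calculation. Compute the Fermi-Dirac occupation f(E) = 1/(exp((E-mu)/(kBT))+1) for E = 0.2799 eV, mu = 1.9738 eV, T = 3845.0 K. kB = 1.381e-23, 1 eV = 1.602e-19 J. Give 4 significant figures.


Step 1: (E - mu) = 0.2799 - 1.9738 = -1.694 eV
Step 2: Convert: (E-mu)*eV = -2.714e-19 J
Step 3: x = (E-mu)*eV/(kB*T) = -5.11
Step 4: f = 1/(exp(-5.11)+1) = 0.994

0.994


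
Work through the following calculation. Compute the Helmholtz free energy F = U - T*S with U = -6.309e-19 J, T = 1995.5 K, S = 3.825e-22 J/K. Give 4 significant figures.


Step 1: T*S = 1995.5 * 3.825e-22 = 7.633e-19 J
Step 2: F = U - T*S = -6.309e-19 - 7.633e-19
Step 3: F = -1.394e-18 J

-1.394e-18


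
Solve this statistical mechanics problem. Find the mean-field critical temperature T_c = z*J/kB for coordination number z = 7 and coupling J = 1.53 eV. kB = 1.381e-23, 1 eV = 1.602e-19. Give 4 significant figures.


Step 1: z*J = 7*1.53 = 10.71 eV
Step 2: Convert to Joules: 10.71*1.602e-19 = 1.716e-18 J
Step 3: T_c = 1.716e-18 / 1.381e-23 = 1.242e+05 K

1.242e+05


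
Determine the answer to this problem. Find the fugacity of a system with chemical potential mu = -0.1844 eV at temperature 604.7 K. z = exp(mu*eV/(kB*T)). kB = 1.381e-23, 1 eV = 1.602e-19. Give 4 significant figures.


Step 1: Convert mu to Joules: -0.1844*1.602e-19 = -2.954e-20 J
Step 2: kB*T = 1.381e-23*604.7 = 8.351e-21 J
Step 3: mu/(kB*T) = -3.537
Step 4: z = exp(-3.537) = 0.02909

0.02909


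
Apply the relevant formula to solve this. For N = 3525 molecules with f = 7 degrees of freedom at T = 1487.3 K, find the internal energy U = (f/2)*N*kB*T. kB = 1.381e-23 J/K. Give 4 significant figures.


Step 1: f/2 = 7/2 = 3.5
Step 2: N*kB*T = 3525*1.381e-23*1487.3 = 7.24e-17
Step 3: U = 3.5 * 7.24e-17 = 2.534e-16 J

2.534e-16


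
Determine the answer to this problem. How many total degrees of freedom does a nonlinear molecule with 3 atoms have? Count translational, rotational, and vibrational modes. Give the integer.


Step 1: Translational DOF = 3
Step 2: Rotational DOF (nonlinear) = 3
Step 3: Vibrational DOF = 3*3 - 6 = 3
Step 4: Total = 3 + 3 + 3 = 9

9


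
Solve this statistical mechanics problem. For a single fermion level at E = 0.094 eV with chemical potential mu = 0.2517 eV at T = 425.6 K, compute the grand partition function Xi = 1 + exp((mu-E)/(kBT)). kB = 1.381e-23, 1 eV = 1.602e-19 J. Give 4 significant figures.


Step 1: (mu - E) = 0.2517 - 0.094 = 0.1577 eV
Step 2: x = (mu-E)*eV/(kB*T) = 0.1577*1.602e-19/(1.381e-23*425.6) = 4.298
Step 3: exp(x) = 73.58
Step 4: Xi = 1 + 73.58 = 74.58

74.58


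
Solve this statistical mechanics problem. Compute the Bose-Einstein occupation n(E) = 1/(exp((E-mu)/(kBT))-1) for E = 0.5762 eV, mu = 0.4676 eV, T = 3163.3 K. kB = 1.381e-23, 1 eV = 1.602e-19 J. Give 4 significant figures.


Step 1: (E - mu) = 0.1086 eV
Step 2: x = (E-mu)*eV/(kB*T) = 0.1086*1.602e-19/(1.381e-23*3163.3) = 0.3983
Step 3: exp(x) = 1.489
Step 4: n = 1/(exp(x)-1) = 2.044

2.044


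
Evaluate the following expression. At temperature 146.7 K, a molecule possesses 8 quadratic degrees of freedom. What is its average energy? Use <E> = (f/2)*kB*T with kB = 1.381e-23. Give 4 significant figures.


Step 1: f/2 = 8/2 = 4
Step 2: kB*T = 1.381e-23 * 146.7 = 2.026e-21
Step 3: <E> = 4 * 2.026e-21 = 8.104e-21 J

8.104e-21


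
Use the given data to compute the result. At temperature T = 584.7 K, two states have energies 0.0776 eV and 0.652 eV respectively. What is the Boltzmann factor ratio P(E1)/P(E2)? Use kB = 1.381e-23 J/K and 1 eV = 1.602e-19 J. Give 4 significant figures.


Step 1: Compute energy difference dE = E1 - E2 = 0.0776 - 0.652 = -0.5744 eV
Step 2: Convert to Joules: dE_J = -0.5744 * 1.602e-19 = -9.202e-20 J
Step 3: Compute exponent = -dE_J / (kB * T) = -(-9.202e-20) / (1.381e-23 * 584.7) = 11.4
Step 4: P(E1)/P(E2) = exp(11.4) = 8.896e+04

8.896e+04


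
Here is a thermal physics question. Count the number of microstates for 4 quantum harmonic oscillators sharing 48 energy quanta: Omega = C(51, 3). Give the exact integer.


Step 1: Use binomial coefficient C(51, 3)
Step 2: Numerator = 51! / 48!
Step 3: Denominator = 3!
Step 4: Omega = 20825

20825


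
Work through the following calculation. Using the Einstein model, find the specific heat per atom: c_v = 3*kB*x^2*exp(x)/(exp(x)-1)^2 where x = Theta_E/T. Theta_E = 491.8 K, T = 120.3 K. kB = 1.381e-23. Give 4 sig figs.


Step 1: x = Theta_E/T = 491.8/120.3 = 4.088
Step 2: x^2 = 16.71
Step 3: exp(x) = 59.63
Step 4: c_v = 3*1.381e-23*16.71*59.63/(59.63-1)^2 = 1.201e-23

1.201e-23


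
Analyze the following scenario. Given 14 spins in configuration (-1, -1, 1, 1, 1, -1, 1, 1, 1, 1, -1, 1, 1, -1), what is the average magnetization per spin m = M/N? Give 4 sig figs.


Step 1: Count up spins (+1): 9, down spins (-1): 5
Step 2: Total magnetization M = 9 - 5 = 4
Step 3: m = M/N = 4/14 = 0.2857

0.2857


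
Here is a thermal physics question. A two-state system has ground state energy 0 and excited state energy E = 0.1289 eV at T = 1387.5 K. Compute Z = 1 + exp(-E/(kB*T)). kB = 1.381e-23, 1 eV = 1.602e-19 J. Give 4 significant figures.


Step 1: Compute beta*E = E*eV/(kB*T) = 0.1289*1.602e-19/(1.381e-23*1387.5) = 1.078
Step 2: exp(-beta*E) = exp(-1.078) = 0.3404
Step 3: Z = 1 + 0.3404 = 1.34

1.34


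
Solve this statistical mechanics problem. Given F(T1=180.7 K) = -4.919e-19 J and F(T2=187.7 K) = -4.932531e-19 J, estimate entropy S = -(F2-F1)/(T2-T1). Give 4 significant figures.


Step 1: dF = F2 - F1 = -4.932531e-19 - (-4.919e-19) = -1.3531e-21 J
Step 2: dT = T2 - T1 = 187.7 - 180.7 = 7 K
Step 3: S = -dF/dT = -(-1.3531e-21)/7 = 1.933e-22 J/K

1.933e-22


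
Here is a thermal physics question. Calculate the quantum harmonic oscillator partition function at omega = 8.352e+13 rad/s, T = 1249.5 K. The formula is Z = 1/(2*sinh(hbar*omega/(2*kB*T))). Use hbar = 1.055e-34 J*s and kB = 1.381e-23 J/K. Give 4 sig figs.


Step 1: Compute x = hbar*omega/(kB*T) = 1.055e-34*8.352e+13/(1.381e-23*1249.5) = 0.5106
Step 2: x/2 = 0.2553
Step 3: sinh(x/2) = 0.2581
Step 4: Z = 1/(2*0.2581) = 1.937

1.937


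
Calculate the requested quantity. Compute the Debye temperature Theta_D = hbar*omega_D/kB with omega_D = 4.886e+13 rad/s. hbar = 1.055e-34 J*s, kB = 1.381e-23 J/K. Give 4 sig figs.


Step 1: hbar*omega_D = 1.055e-34 * 4.886e+13 = 5.155e-21 J
Step 2: Theta_D = 5.155e-21 / 1.381e-23
Step 3: Theta_D = 373.3 K

373.3


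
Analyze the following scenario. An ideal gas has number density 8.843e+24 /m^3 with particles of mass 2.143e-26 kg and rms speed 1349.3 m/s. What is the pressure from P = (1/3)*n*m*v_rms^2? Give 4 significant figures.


Step 1: v_rms^2 = 1349.3^2 = 1.821e+06
Step 2: n*m = 8.843e+24*2.143e-26 = 0.1895
Step 3: P = (1/3)*0.1895*1.821e+06 = 1.15e+05 Pa

1.15e+05


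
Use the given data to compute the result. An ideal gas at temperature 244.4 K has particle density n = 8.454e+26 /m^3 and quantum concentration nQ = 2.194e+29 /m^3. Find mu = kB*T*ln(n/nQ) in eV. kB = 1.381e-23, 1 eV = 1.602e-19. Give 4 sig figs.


Step 1: n/nQ = 8.454e+26/2.194e+29 = 0.003853
Step 2: ln(n/nQ) = -5.559
Step 3: mu = kB*T*ln(n/nQ) = 3.375e-21*-5.559 = -1.876e-20 J
Step 4: Convert to eV: -1.876e-20/1.602e-19 = -0.1171 eV

-0.1171


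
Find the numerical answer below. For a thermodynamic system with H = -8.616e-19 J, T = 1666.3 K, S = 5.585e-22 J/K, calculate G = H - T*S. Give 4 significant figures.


Step 1: T*S = 1666.3 * 5.585e-22 = 9.306e-19 J
Step 2: G = H - T*S = -8.616e-19 - 9.306e-19
Step 3: G = -1.792e-18 J

-1.792e-18


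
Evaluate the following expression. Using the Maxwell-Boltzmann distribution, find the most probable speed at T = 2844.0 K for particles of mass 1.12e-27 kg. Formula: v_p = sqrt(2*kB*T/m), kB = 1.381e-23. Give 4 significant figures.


Step 1: Numerator = 2*kB*T = 2*1.381e-23*2844.0 = 7.855e-20
Step 2: Ratio = 7.855e-20 / 1.12e-27 = 7.014e+07
Step 3: v_p = sqrt(7.014e+07) = 8375 m/s

8375


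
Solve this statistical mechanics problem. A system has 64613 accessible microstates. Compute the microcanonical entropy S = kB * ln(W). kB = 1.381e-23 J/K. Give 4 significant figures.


Step 1: ln(W) = ln(64613) = 11.08
Step 2: S = kB * ln(W) = 1.381e-23 * 11.08
Step 3: S = 1.53e-22 J/K

1.53e-22


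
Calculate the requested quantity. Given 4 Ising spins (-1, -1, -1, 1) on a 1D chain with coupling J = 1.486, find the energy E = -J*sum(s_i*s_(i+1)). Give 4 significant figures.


Step 1: Nearest-neighbor products: 1, 1, -1
Step 2: Sum of products = 1
Step 3: E = -1.486 * 1 = -1.486

-1.486


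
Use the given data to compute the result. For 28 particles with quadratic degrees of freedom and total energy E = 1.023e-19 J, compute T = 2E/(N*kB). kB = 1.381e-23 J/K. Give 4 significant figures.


Step 1: Numerator = 2*E = 2*1.023e-19 = 2.046e-19 J
Step 2: Denominator = N*kB = 28*1.381e-23 = 3.867e-22
Step 3: T = 2.046e-19 / 3.867e-22 = 529.1 K

529.1


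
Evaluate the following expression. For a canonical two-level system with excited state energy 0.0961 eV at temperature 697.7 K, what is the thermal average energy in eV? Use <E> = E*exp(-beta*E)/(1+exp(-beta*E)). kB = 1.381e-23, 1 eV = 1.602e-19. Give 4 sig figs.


Step 1: beta*E = 0.0961*1.602e-19/(1.381e-23*697.7) = 1.598
Step 2: exp(-beta*E) = 0.2023
Step 3: <E> = 0.0961*0.2023/(1+0.2023) = 0.01617 eV

0.01617


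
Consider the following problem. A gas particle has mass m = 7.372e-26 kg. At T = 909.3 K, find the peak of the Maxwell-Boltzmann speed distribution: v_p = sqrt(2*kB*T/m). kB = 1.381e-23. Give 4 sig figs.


Step 1: Numerator = 2*kB*T = 2*1.381e-23*909.3 = 2.511e-20
Step 2: Ratio = 2.511e-20 / 7.372e-26 = 3.407e+05
Step 3: v_p = sqrt(3.407e+05) = 583.7 m/s

583.7


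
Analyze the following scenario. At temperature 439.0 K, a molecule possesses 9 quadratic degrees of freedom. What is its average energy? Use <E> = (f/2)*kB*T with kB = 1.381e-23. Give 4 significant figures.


Step 1: f/2 = 9/2 = 4.5
Step 2: kB*T = 1.381e-23 * 439.0 = 6.063e-21
Step 3: <E> = 4.5 * 6.063e-21 = 2.728e-20 J

2.728e-20


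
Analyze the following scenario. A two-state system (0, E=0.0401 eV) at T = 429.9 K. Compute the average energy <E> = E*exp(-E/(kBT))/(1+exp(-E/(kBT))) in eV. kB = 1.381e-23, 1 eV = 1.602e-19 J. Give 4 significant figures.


Step 1: beta*E = 0.0401*1.602e-19/(1.381e-23*429.9) = 1.082
Step 2: exp(-beta*E) = 0.3389
Step 3: <E> = 0.0401*0.3389/(1+0.3389) = 0.01015 eV

0.01015


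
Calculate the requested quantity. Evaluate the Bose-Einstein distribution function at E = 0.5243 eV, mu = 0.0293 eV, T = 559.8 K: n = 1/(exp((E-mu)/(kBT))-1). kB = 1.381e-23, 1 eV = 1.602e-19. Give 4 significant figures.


Step 1: (E - mu) = 0.495 eV
Step 2: x = (E-mu)*eV/(kB*T) = 0.495*1.602e-19/(1.381e-23*559.8) = 10.26
Step 3: exp(x) = 2.85e+04
Step 4: n = 1/(exp(x)-1) = 3.509e-05

3.509e-05


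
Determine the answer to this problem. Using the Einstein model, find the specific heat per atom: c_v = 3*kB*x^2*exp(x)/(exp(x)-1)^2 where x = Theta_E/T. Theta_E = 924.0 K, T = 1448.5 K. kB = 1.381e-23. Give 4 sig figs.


Step 1: x = Theta_E/T = 924.0/1448.5 = 0.6379
Step 2: x^2 = 0.4069
Step 3: exp(x) = 1.893
Step 4: c_v = 3*1.381e-23*0.4069*1.893/(1.893-1)^2 = 4.005e-23

4.005e-23


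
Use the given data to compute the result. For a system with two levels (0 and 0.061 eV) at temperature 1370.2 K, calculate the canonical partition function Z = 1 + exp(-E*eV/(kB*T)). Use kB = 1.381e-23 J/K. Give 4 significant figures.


Step 1: Compute beta*E = E*eV/(kB*T) = 0.061*1.602e-19/(1.381e-23*1370.2) = 0.5164
Step 2: exp(-beta*E) = exp(-0.5164) = 0.5966
Step 3: Z = 1 + 0.5966 = 1.597

1.597


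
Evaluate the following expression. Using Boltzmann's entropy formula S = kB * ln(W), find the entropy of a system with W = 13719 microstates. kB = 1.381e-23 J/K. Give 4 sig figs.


Step 1: ln(W) = ln(13719) = 9.527
Step 2: S = kB * ln(W) = 1.381e-23 * 9.527
Step 3: S = 1.316e-22 J/K

1.316e-22


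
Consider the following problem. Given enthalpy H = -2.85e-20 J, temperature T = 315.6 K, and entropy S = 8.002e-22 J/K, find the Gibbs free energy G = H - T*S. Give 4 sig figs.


Step 1: T*S = 315.6 * 8.002e-22 = 2.525e-19 J
Step 2: G = H - T*S = -2.85e-20 - 2.525e-19
Step 3: G = -2.81e-19 J

-2.81e-19


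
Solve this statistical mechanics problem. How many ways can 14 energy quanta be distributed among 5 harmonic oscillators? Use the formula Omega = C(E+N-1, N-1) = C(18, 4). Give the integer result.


Step 1: Use binomial coefficient C(18, 4)
Step 2: Numerator = 18! / 14!
Step 3: Denominator = 4!
Step 4: Omega = 3060

3060


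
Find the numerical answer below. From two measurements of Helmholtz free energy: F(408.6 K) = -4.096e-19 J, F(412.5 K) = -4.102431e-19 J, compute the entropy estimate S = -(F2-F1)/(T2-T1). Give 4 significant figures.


Step 1: dF = F2 - F1 = -4.102431e-19 - (-4.096e-19) = -6.431e-22 J
Step 2: dT = T2 - T1 = 412.5 - 408.6 = 3.9 K
Step 3: S = -dF/dT = -(-6.431e-22)/3.9 = 1.649e-22 J/K

1.649e-22


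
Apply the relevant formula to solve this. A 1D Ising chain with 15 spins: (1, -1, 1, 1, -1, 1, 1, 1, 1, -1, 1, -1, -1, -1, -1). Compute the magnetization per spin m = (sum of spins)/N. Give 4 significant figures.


Step 1: Count up spins (+1): 8, down spins (-1): 7
Step 2: Total magnetization M = 8 - 7 = 1
Step 3: m = M/N = 1/15 = 0.06667

0.06667


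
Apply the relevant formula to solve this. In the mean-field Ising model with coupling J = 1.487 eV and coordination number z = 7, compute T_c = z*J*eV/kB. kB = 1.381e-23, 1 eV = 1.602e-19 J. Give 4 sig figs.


Step 1: z*J = 7*1.487 = 10.41 eV
Step 2: Convert to Joules: 10.41*1.602e-19 = 1.668e-18 J
Step 3: T_c = 1.668e-18 / 1.381e-23 = 1.207e+05 K

1.207e+05


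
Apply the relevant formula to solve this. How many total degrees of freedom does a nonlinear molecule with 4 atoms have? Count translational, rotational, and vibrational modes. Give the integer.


Step 1: Translational DOF = 3
Step 2: Rotational DOF (nonlinear) = 3
Step 3: Vibrational DOF = 3*4 - 6 = 6
Step 4: Total = 3 + 3 + 6 = 12

12


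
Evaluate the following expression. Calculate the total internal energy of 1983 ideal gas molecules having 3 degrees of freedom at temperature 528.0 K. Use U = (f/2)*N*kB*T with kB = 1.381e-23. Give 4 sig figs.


Step 1: f/2 = 3/2 = 1.5
Step 2: N*kB*T = 1983*1.381e-23*528.0 = 1.446e-17
Step 3: U = 1.5 * 1.446e-17 = 2.169e-17 J

2.169e-17


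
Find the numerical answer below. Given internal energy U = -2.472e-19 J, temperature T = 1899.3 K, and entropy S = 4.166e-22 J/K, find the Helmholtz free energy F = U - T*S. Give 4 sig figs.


Step 1: T*S = 1899.3 * 4.166e-22 = 7.912e-19 J
Step 2: F = U - T*S = -2.472e-19 - 7.912e-19
Step 3: F = -1.038e-18 J

-1.038e-18


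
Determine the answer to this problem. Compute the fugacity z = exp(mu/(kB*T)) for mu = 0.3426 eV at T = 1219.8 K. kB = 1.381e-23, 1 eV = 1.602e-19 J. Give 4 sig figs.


Step 1: Convert mu to Joules: 0.3426*1.602e-19 = 5.488e-20 J
Step 2: kB*T = 1.381e-23*1219.8 = 1.685e-20 J
Step 3: mu/(kB*T) = 3.258
Step 4: z = exp(3.258) = 26

26


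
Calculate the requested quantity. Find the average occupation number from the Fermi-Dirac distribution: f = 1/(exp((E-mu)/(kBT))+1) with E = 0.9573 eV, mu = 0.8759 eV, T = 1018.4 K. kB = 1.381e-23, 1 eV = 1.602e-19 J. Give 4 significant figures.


Step 1: (E - mu) = 0.9573 - 0.8759 = 0.0814 eV
Step 2: Convert: (E-mu)*eV = 1.304e-20 J
Step 3: x = (E-mu)*eV/(kB*T) = 0.9272
Step 4: f = 1/(exp(0.9272)+1) = 0.2835

0.2835


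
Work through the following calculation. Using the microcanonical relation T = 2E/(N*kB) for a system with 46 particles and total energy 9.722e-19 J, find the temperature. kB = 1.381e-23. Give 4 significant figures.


Step 1: Numerator = 2*E = 2*9.722e-19 = 1.944e-18 J
Step 2: Denominator = N*kB = 46*1.381e-23 = 6.353e-22
Step 3: T = 1.944e-18 / 6.353e-22 = 3061 K

3061


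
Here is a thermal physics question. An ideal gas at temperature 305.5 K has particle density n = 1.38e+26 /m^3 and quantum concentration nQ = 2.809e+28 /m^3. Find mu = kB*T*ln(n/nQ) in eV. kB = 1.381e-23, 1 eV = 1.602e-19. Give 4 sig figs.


Step 1: n/nQ = 1.38e+26/2.809e+28 = 0.004913
Step 2: ln(n/nQ) = -5.316
Step 3: mu = kB*T*ln(n/nQ) = 4.219e-21*-5.316 = -2.243e-20 J
Step 4: Convert to eV: -2.243e-20/1.602e-19 = -0.14 eV

-0.14


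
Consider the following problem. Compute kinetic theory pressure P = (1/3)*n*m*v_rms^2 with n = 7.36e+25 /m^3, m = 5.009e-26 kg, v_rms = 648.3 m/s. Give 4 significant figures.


Step 1: v_rms^2 = 648.3^2 = 4.203e+05
Step 2: n*m = 7.36e+25*5.009e-26 = 3.687
Step 3: P = (1/3)*3.687*4.203e+05 = 5.165e+05 Pa

5.165e+05


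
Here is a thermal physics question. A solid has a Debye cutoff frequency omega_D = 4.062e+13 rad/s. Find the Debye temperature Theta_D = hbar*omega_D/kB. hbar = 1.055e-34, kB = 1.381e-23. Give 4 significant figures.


Step 1: hbar*omega_D = 1.055e-34 * 4.062e+13 = 4.285e-21 J
Step 2: Theta_D = 4.285e-21 / 1.381e-23
Step 3: Theta_D = 310.3 K

310.3
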